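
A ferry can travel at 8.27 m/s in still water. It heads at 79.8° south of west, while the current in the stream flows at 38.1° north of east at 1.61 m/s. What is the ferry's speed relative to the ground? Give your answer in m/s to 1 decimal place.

7.1 m/s

Taking east as x and north as y: velocity relative to the water = (-1.464, -8.139) m/s; the water relative to ground = (1.267, 0.993) m/s.
Velocity relative to ground = (-1.464, -8.139) + (1.267, 0.993) = (-0.198, -7.146) m/s.
Speed = |(-0.198, -7.146)| = 7.149 m/s.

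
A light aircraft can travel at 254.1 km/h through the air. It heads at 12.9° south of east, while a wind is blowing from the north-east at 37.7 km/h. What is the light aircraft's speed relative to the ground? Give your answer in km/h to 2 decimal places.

Taking east as x and north as y: velocity relative to the air = (247.687, -56.728) km/h; the air relative to ground = (-26.658, -26.658) km/h.
Velocity relative to ground = (247.687, -56.728) + (-26.658, -26.658) = (221.029, -83.386) km/h.
Speed = |(221.029, -83.386)| = 236.235 km/h.

236.23 km/h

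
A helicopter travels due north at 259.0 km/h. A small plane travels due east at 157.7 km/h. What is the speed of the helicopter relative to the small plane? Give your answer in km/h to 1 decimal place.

303.2 km/h

Taking east as x and north as y: helicopter velocity = (0.000, 259.000) km/h; small plane velocity = (157.700, 0.000) km/h.
Velocity of helicopter relative to small plane = (0.000, 259.000) − (157.700, 0.000) = (-157.700, 259.000) km/h.
Magnitude = |(-157.700, 259.000)| = 303.233 km/h.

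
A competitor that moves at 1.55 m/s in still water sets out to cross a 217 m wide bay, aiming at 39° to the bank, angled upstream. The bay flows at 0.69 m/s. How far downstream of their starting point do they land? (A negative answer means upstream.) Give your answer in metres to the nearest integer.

Perpendicular speed = 0.975 m/s; crossing time = 217 / 0.975 = 222.462 s.
Net downstream speed = -0.515 m/s.
Drift = -0.515 × 222.462 = -114.474 m (upstream).

-114 m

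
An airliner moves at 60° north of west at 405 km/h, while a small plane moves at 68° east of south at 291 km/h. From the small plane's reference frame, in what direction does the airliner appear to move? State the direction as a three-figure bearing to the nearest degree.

314°

Taking east as x and north as y: airliner velocity = (-202.500, 350.740) km/h; small plane velocity = (269.811, -109.011) km/h.
Velocity of airliner relative to small plane = (-202.500, 350.740) − (269.811, -109.011) = (-472.311, 459.751) km/h.
Bearing = atan2(-472.31, 459.75) = 314.23° clockwise from north.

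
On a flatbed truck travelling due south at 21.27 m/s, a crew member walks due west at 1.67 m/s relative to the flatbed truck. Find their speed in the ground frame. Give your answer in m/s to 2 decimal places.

Taking east as x and north as y: flatbed truck velocity = (0.000, -21.270) m/s; crew member velocity relative to flatbed truck = (-1.670, 0.000) m/s.
Velocity relative to ground = (0.000, -21.270) + (-1.670, 0.000) = (-1.670, -21.270) m/s.
Speed = |(-1.670, -21.270)| = 21.335 m/s.

21.34 m/s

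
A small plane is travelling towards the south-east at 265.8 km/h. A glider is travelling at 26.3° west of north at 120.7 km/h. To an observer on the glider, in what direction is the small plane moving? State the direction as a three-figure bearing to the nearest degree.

141°

Taking east as x and north as y: small plane velocity = (187.949, -187.949) km/h; glider velocity = (-53.479, 108.206) km/h.
Velocity of small plane relative to glider = (187.949, -187.949) − (-53.479, 108.206) = (241.428, -296.155) km/h.
Bearing = atan2(241.43, -296.15) = 140.81° clockwise from north.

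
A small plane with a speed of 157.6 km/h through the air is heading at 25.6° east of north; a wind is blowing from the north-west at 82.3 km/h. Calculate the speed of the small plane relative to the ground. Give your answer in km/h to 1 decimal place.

Taking east as x and north as y: velocity relative to the air = (68.097, 142.129) km/h; the air relative to ground = (58.195, -58.195) km/h.
Velocity relative to ground = (68.097, 142.129) + (58.195, -58.195) = (126.292, 83.934) km/h.
Speed = |(126.292, 83.934)| = 151.639 km/h.

151.6 km/h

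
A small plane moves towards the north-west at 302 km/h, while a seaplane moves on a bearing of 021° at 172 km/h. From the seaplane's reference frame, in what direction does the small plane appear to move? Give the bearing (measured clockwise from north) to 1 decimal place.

280.9°

Taking east as x and north as y: small plane velocity = (-213.546, 213.546) km/h; seaplane velocity = (61.639, 160.576) km/h.
Velocity of small plane relative to seaplane = (-213.546, 213.546) − (61.639, 160.576) = (-275.186, 52.970) km/h.
Bearing = atan2(-275.19, 52.97) = 280.90° clockwise from north.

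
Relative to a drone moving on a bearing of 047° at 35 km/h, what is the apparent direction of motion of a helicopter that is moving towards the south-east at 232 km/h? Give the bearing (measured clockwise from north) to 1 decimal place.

143.6°

Taking east as x and north as y: helicopter velocity = (164.049, -164.049) km/h; drone velocity = (25.597, 23.870) km/h.
Velocity of helicopter relative to drone = (164.049, -164.049) − (25.597, 23.870) = (138.451, -187.919) km/h.
Bearing = atan2(138.45, -187.92) = 143.62° clockwise from north.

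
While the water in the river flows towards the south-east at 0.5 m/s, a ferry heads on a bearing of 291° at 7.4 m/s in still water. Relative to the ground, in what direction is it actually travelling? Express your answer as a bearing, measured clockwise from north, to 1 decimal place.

Taking east as x and north as y: velocity relative to the water = (-6.908, 2.652) m/s; the water relative to ground = (0.354, -0.354) m/s.
Velocity relative to ground = (-6.908, 2.652) + (0.354, -0.354) = (-6.555, 2.298) m/s.
Bearing = atan2(-6.55, 2.30) = 289.32° clockwise from north.

289.3°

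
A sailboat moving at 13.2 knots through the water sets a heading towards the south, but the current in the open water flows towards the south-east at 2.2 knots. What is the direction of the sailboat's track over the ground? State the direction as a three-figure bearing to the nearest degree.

Taking east as x and north as y: velocity relative to the water = (0.000, -13.200) knots; the water relative to ground = (1.556, -1.556) knots.
Velocity relative to ground = (0.000, -13.200) + (1.556, -1.556) = (1.556, -14.756) knots.
Bearing = atan2(1.56, -14.76) = 173.98° clockwise from north.

174°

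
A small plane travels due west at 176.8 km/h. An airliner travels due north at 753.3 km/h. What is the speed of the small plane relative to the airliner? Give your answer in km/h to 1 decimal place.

Taking east as x and north as y: small plane velocity = (-176.800, 0.000) km/h; airliner velocity = (0.000, 753.300) km/h.
Velocity of small plane relative to airliner = (-176.800, 0.000) − (0.000, 753.300) = (-176.800, -753.300) km/h.
Magnitude = |(-176.800, -753.300)| = 773.769 km/h.

773.8 km/h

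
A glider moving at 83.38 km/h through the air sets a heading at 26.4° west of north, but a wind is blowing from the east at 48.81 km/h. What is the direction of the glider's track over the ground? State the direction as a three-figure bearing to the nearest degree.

311°

Taking east as x and north as y: velocity relative to the air = (-37.074, 74.684) km/h; the air relative to ground = (-48.810, 0.000) km/h.
Velocity relative to ground = (-37.074, 74.684) + (-48.810, 0.000) = (-85.884, 74.684) km/h.
Bearing = atan2(-85.88, 74.68) = 311.01° clockwise from north.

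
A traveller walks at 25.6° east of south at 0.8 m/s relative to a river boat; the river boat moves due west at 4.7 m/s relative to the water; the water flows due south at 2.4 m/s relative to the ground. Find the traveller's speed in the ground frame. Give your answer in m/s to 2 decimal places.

In east/north components (m/s): traveller relative to river boat = (0.346, -0.721); river boat relative to water = (-4.700, 0.000); water relative to ground = (0.000, -2.400).
Sum = (-4.354, -3.121) m/s.
Speed = |(-4.354, -3.121)| = 5.358 m/s.

5.36 m/s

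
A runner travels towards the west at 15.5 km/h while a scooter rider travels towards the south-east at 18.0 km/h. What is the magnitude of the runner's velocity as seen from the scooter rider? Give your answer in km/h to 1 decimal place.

Taking east as x and north as y: runner velocity = (-15.500, 0.000) km/h; scooter rider velocity = (12.728, -12.728) km/h.
Velocity of runner relative to scooter rider = (-15.500, 0.000) − (12.728, -12.728) = (-28.228, 12.728) km/h.
Magnitude = |(-28.228, 12.728)| = 30.965 km/h.

31.0 km/h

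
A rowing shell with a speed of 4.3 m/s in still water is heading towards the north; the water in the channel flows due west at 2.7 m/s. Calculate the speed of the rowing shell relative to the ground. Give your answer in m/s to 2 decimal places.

Taking east as x and north as y: velocity relative to the water = (0.000, 4.300) m/s; the water relative to ground = (-2.700, 0.000) m/s.
Velocity relative to ground = (0.000, 4.300) + (-2.700, 0.000) = (-2.700, 4.300) m/s.
Speed = |(-2.700, 4.300)| = 5.077 m/s.

5.08 m/s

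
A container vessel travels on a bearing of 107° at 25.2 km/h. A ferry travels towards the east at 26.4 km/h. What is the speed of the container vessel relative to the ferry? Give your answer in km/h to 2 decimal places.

7.72 km/h

Taking east as x and north as y: container vessel velocity = (24.099, -7.368) km/h; ferry velocity = (26.400, 0.000) km/h.
Velocity of container vessel relative to ferry = (24.099, -7.368) − (26.400, 0.000) = (-2.301, -7.368) km/h.
Magnitude = |(-2.301, -7.368)| = 7.719 km/h.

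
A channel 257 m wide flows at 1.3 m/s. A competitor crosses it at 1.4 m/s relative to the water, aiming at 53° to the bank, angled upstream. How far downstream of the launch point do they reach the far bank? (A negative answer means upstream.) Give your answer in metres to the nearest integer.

Perpendicular speed = 1.118 m/s; crossing time = 257 / 1.118 = 229.856 s.
Net downstream speed = 0.457 m/s.
Drift = 0.457 × 229.856 = 105.150 m (downstream).

105 m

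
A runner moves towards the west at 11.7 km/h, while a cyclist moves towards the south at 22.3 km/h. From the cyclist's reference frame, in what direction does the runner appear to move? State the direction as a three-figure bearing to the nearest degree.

332°

Taking east as x and north as y: runner velocity = (-11.700, 0.000) km/h; cyclist velocity = (0.000, -22.300) km/h.
Velocity of runner relative to cyclist = (-11.700, 0.000) − (0.000, -22.300) = (-11.700, 22.300) km/h.
Bearing = atan2(-11.70, 22.30) = 332.32° clockwise from north.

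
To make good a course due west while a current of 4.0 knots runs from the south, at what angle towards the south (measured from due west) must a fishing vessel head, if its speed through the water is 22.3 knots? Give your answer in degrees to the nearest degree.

The current pushes perpendicular to the desired track; the heading must have a component into the current equal to 4.0 knots: 22.3 sin θ = 4.0.
sin θ = 0.1794, so θ = 10.333°.

10°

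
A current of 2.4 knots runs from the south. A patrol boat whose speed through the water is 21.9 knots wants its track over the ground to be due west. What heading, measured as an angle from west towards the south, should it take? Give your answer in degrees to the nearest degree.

6°

The current pushes perpendicular to the desired track; the heading must have a component into the current equal to 2.4 knots: 21.9 sin θ = 2.4.
sin θ = 0.1096, so θ = 6.292°.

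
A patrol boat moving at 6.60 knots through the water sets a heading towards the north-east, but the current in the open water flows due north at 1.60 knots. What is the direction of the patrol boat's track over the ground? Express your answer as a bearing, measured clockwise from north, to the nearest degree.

037°

Taking east as x and north as y: velocity relative to the water = (4.667, 4.667) knots; the water relative to ground = (0.000, 1.600) knots.
Velocity relative to ground = (4.667, 4.667) + (0.000, 1.600) = (4.667, 6.267) knots.
Bearing = atan2(4.67, 6.27) = 36.67° clockwise from north.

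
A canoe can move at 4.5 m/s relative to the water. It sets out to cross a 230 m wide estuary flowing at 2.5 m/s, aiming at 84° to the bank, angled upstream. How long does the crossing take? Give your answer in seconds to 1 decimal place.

The component of the canoe's velocity perpendicular to the bank is 4.5 × sin 84° = 4.475 m/s.
The current is parallel to the bank, so it does not affect the crossing time.
Time = 230 / 4.475 = 51.393 s.

51.4 s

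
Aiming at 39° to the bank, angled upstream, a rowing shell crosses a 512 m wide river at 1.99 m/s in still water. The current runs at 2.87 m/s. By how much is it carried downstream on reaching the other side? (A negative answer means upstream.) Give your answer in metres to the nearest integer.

Perpendicular speed = 1.252 m/s; crossing time = 512 / 1.252 = 408.832 s.
Net downstream speed = 1.323 m/s.
Drift = 1.323 × 408.832 = 541.081 m (downstream).

541 m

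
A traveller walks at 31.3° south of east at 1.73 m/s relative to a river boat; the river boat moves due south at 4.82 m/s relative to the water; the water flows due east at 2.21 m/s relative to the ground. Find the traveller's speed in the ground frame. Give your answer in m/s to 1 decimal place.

In east/north components (m/s): traveller relative to river boat = (1.478, -0.899); river boat relative to water = (0.000, -4.820); water relative to ground = (2.210, 0.000).
Sum = (3.688, -5.719) m/s.
Speed = |(3.688, -5.719)| = 6.805 m/s.

6.8 m/s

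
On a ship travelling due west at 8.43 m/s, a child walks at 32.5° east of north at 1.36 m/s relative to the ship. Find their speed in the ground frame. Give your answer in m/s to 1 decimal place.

7.8 m/s

Taking east as x and north as y: ship velocity = (-8.430, 0.000) m/s; child velocity relative to ship = (0.731, 1.147) m/s.
Velocity relative to ground = (-8.430, 0.000) + (0.731, 1.147) = (-7.699, 1.147) m/s.
Speed = |(-7.699, 1.147)| = 7.784 m/s.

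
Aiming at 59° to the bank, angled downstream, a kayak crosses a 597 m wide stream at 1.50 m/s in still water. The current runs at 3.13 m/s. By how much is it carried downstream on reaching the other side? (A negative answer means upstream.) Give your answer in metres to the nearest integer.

Perpendicular speed = 1.286 m/s; crossing time = 597 / 1.286 = 464.320 s.
Net downstream speed = 3.903 m/s.
Drift = 3.903 × 464.320 = 1812.036 m (downstream).

1812 m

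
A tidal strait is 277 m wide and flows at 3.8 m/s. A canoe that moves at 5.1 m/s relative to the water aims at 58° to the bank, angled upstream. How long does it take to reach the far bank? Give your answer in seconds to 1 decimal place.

The component of the canoe's velocity perpendicular to the bank is 5.1 × sin 58° = 4.325 m/s.
The current is parallel to the bank, so it does not affect the crossing time.
Time = 277 / 4.325 = 64.046 s.

64.0 s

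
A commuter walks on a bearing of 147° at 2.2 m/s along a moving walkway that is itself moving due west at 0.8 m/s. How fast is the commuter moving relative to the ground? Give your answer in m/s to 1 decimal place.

Taking east as x and north as y: moving walkway velocity = (-0.800, 0.000) m/s; commuter velocity relative to moving walkway = (1.198, -1.845) m/s.
Velocity relative to ground = (-0.800, 0.000) + (1.198, -1.845) = (0.398, -1.845) m/s.
Speed = |(0.398, -1.845)| = 1.888 m/s.

1.9 m/s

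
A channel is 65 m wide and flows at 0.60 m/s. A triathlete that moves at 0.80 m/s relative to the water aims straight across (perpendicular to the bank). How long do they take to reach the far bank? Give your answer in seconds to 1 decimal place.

The component of the triathlete's velocity perpendicular to the bank is 0.80 m/s.
The current is parallel to the bank, so it does not affect the crossing time.
Time = 65 / 0.800 = 81.250 s.

81.3 s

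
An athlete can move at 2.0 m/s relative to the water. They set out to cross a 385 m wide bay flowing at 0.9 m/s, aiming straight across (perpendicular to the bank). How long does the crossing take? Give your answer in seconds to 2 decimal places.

192.50 s

The component of the athlete's velocity perpendicular to the bank is 2.0 m/s.
Only the cross-stream component determines the crossing time; the current contributes nothing perpendicular to the bank.
Time = 385 / 2.000 = 192.500 s.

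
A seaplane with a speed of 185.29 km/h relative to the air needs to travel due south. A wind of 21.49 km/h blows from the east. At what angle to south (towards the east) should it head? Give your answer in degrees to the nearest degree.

7°

The wind pushes perpendicular to the desired track; the heading must have a component into the wind equal to 21.49 km/h: 185.29 sin θ = 21.49.
sin θ = 0.1160, so θ = 6.660°.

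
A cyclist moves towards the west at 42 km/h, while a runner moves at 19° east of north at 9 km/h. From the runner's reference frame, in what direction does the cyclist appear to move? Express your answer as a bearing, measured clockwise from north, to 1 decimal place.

259.3°

Taking east as x and north as y: cyclist velocity = (-42.000, 0.000) km/h; runner velocity = (2.930, 8.510) km/h.
Velocity of cyclist relative to runner = (-42.000, 0.000) − (2.930, 8.510) = (-44.930, -8.510) km/h.
Bearing = atan2(-44.93, -8.51) = 259.28° clockwise from north.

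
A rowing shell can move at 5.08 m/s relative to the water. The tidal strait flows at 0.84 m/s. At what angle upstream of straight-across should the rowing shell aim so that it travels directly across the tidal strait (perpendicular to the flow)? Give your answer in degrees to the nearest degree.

10°

To cancel the current, the upstream component of the rowing shell's velocity must equal the flow: 5.08 sin θ = 0.84.
sin θ = 0.84 / 5.08 = 0.1654.
θ = arcsin(0.1654) = 9.518°.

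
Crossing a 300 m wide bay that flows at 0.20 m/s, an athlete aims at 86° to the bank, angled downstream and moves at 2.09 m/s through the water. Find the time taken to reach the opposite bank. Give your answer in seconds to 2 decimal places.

The component of the athlete's velocity perpendicular to the bank is 2.09 × sin 86° = 2.085 m/s.
The flow acts along the bank and has no component across it.
Time = 300 / 2.085 = 143.891 s.

143.89 s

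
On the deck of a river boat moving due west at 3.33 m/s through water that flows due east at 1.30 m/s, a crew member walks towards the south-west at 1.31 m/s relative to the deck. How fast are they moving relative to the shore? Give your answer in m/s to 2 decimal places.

3.10 m/s

In east/north components (m/s): crew member relative to river boat = (-0.926, -0.926); river boat relative to water = (-3.330, 0.000); water relative to ground = (1.300, 0.000).
Sum = (-2.956, -0.926) m/s.
Speed = |(-2.956, -0.926)| = 3.098 m/s.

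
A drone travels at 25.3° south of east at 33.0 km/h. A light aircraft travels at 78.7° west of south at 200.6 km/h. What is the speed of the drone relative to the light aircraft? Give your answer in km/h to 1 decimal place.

Taking east as x and north as y: drone velocity = (29.835, -14.103) km/h; light aircraft velocity = (-196.711, -39.307) km/h.
Velocity of drone relative to light aircraft = (29.835, -14.103) − (-196.711, -39.307) = (226.546, 25.204) km/h.
Magnitude = |(226.546, 25.204)| = 227.944 km/h.

227.9 km/h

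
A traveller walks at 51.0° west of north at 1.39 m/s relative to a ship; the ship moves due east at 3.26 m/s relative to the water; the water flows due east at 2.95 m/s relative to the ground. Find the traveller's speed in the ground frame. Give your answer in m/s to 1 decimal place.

5.2 m/s

In east/north components (m/s): traveller relative to ship = (-1.080, 0.875); ship relative to water = (3.260, 0.000); water relative to ground = (2.950, 0.000).
Sum = (5.130, 0.875) m/s.
Speed = |(5.130, 0.875)| = 5.204 m/s.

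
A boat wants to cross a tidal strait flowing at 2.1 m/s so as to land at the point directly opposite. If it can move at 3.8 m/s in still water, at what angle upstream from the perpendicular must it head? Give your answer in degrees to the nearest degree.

34°

To cancel the current, the upstream component of the boat's velocity must equal the flow: 3.8 sin θ = 2.1.
sin θ = 2.1 / 3.8 = 0.5526.
θ = arcsin(0.5526) = 33.548°.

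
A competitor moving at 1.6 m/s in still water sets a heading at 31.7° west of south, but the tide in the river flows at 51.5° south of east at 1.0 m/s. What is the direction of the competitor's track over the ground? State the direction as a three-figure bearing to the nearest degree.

186°

Taking east as x and north as y: velocity relative to the water = (-0.841, -1.361) m/s; the water relative to ground = (0.623, -0.783) m/s.
Velocity relative to ground = (-0.841, -1.361) + (0.623, -0.783) = (-0.218, -2.144) m/s.
Bearing = atan2(-0.22, -2.14) = 185.81° clockwise from north.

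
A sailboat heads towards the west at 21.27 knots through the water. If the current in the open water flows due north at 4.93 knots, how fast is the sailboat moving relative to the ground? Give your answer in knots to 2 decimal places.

Taking east as x and north as y: velocity relative to the water = (-21.270, 0.000) knots; the water relative to ground = (0.000, 4.930) knots.
Velocity relative to ground = (-21.270, 0.000) + (0.000, 4.930) = (-21.270, 4.930) knots.
Speed = |(-21.270, 4.930)| = 21.834 knots.

21.83 knots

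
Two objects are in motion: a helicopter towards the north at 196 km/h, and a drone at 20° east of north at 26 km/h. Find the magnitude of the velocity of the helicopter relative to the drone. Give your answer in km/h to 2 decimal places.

171.80 km/h

Taking east as x and north as y: helicopter velocity = (0.000, 196.000) km/h; drone velocity = (8.893, 24.432) km/h.
Velocity of helicopter relative to drone = (0.000, 196.000) − (8.893, 24.432) = (-8.893, 171.568) km/h.
Magnitude = |(-8.893, 171.568)| = 171.798 km/h.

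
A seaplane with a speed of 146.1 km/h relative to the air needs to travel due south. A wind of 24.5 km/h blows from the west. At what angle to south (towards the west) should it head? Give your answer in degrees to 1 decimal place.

9.7°

The wind pushes perpendicular to the desired track; the heading must have a component into the wind equal to 24.5 km/h: 146.1 sin θ = 24.5.
sin θ = 0.1677, so θ = 9.654°.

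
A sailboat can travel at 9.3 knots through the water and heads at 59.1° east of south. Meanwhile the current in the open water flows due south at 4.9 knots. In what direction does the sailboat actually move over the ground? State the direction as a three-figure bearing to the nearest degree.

140°

Taking east as x and north as y: velocity relative to the water = (7.980, -4.776) knots; the water relative to ground = (0.000, -4.900) knots.
Velocity relative to ground = (7.980, -4.776) + (0.000, -4.900) = (7.980, -9.676) knots.
Bearing = atan2(7.98, -9.68) = 140.49° clockwise from north.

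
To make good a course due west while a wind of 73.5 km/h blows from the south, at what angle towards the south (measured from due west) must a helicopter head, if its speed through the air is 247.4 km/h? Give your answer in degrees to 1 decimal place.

The wind pushes perpendicular to the desired track; the heading must have a component into the wind equal to 73.5 km/h: 247.4 sin θ = 73.5.
sin θ = 0.2971, so θ = 17.283°.

17.3°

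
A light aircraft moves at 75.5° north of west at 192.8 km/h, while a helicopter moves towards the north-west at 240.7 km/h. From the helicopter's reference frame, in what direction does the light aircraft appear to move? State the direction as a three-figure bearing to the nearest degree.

Taking east as x and north as y: light aircraft velocity = (-48.273, 186.659) km/h; helicopter velocity = (-170.201, 170.201) km/h.
Velocity of light aircraft relative to helicopter = (-48.273, 186.659) − (-170.201, 170.201) = (121.927, 16.458) km/h.
Bearing = atan2(121.93, 16.46) = 82.31° clockwise from north.

082°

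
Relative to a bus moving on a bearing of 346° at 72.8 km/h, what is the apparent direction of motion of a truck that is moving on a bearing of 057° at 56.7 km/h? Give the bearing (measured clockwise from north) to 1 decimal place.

121.4°

Taking east as x and north as y: truck velocity = (47.553, 30.881) km/h; bus velocity = (-17.612, 70.638) km/h.
Velocity of truck relative to bus = (47.553, 30.881) − (-17.612, 70.638) = (65.165, -39.756) km/h.
Bearing = atan2(65.16, -39.76) = 121.39° clockwise from north.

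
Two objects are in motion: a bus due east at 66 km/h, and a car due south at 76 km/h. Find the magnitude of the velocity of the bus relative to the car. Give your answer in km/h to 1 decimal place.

100.7 km/h

Taking east as x and north as y: bus velocity = (66.000, 0.000) km/h; car velocity = (0.000, -76.000) km/h.
Velocity of bus relative to car = (66.000, 0.000) − (0.000, -76.000) = (66.000, 76.000) km/h.
Magnitude = |(66.000, 76.000)| = 100.658 km/h.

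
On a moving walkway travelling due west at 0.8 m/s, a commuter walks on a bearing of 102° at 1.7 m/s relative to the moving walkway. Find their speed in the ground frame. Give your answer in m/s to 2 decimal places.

Taking east as x and north as y: moving walkway velocity = (-0.800, 0.000) m/s; commuter velocity relative to moving walkway = (1.663, -0.353) m/s.
Velocity relative to ground = (-0.800, 0.000) + (1.663, -0.353) = (0.863, -0.353) m/s.
Speed = |(0.863, -0.353)| = 0.932 m/s.

0.93 m/s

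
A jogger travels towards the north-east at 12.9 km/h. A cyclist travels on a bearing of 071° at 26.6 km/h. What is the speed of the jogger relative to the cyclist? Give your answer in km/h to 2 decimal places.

Taking east as x and north as y: jogger velocity = (9.122, 9.122) km/h; cyclist velocity = (25.151, 8.660) km/h.
Velocity of jogger relative to cyclist = (9.122, 9.122) − (25.151, 8.660) = (-16.029, 0.462) km/h.
Magnitude = |(-16.029, 0.462)| = 16.036 km/h.

16.04 km/h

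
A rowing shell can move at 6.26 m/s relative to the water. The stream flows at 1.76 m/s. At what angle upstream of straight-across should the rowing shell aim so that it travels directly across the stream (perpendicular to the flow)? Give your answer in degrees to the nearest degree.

To cancel the current, the upstream component of the rowing shell's velocity must equal the flow: 6.26 sin θ = 1.76.
sin θ = 1.76 / 6.26 = 0.2812.
θ = arcsin(0.2812) = 16.329°.

16°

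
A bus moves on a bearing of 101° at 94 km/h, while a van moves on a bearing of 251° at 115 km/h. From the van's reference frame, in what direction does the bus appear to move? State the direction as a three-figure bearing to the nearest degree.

Taking east as x and north as y: bus velocity = (92.273, -17.936) km/h; van velocity = (-108.735, -37.440) km/h.
Velocity of bus relative to van = (92.273, -17.936) − (-108.735, -37.440) = (201.008, 19.504) km/h.
Bearing = atan2(201.01, 19.50) = 84.46° clockwise from north.

084°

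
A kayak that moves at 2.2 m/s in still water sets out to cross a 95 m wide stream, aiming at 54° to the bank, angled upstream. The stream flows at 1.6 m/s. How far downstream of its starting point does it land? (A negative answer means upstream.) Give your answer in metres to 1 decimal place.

16.4 m

Perpendicular speed = 1.780 m/s; crossing time = 95 / 1.780 = 53.376 s.
Net downstream speed = 0.307 m/s.
Drift = 0.307 × 53.376 = 16.380 m (downstream).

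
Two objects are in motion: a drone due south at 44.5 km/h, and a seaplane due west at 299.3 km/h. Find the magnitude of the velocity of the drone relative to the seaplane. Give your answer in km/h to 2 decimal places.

302.59 km/h

Taking east as x and north as y: drone velocity = (0.000, -44.500) km/h; seaplane velocity = (-299.300, 0.000) km/h.
Velocity of drone relative to seaplane = (0.000, -44.500) − (-299.300, 0.000) = (299.300, -44.500) km/h.
Magnitude = |(299.300, -44.500)| = 302.590 km/h.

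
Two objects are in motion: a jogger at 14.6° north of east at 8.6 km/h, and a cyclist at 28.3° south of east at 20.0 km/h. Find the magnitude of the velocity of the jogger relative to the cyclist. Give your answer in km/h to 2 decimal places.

Taking east as x and north as y: jogger velocity = (8.322, 2.168) km/h; cyclist velocity = (17.610, -9.482) km/h.
Velocity of jogger relative to cyclist = (8.322, 2.168) − (17.610, -9.482) = (-9.287, 11.650) km/h.
Magnitude = |(-9.287, 11.650)| = 14.898 km/h.

14.90 km/h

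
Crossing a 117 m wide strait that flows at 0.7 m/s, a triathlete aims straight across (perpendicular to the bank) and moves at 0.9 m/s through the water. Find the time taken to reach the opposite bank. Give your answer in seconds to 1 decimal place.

130.0 s

The component of the triathlete's velocity perpendicular to the bank is 0.9 m/s.
The current is parallel to the bank, so it does not affect the crossing time.
Time = 117 / 0.900 = 130.000 s.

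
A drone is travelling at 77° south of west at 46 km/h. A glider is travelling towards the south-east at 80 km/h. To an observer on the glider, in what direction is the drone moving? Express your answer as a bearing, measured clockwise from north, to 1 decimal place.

280.0°

Taking east as x and north as y: drone velocity = (-10.348, -44.821) km/h; glider velocity = (56.569, -56.569) km/h.
Velocity of drone relative to glider = (-10.348, -44.821) − (56.569, -56.569) = (-66.916, 11.748) km/h.
Bearing = atan2(-66.92, 11.75) = 279.96° clockwise from north.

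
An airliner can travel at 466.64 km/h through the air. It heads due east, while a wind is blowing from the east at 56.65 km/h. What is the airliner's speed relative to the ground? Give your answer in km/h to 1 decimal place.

410.0 km/h

Taking east as x and north as y: velocity relative to the air = (466.640, 0.000) km/h; the air relative to ground = (-56.650, 0.000) km/h.
Velocity relative to ground = (466.640, 0.000) + (-56.650, 0.000) = (409.990, 0.000) km/h.
Speed = |(409.990, 0.000)| = 409.990 km/h.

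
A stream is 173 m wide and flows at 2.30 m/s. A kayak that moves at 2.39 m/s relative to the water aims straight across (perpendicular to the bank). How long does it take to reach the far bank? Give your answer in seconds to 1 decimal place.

72.4 s

The component of the kayak's velocity perpendicular to the bank is 2.39 m/s.
Only the cross-stream component determines the crossing time; the current contributes nothing perpendicular to the bank.
Time = 173 / 2.390 = 72.385 s.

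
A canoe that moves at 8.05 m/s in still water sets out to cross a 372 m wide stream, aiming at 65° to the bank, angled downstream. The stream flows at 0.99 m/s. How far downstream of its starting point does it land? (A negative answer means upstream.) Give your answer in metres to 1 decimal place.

223.9 m

Perpendicular speed = 7.296 m/s; crossing time = 372 / 7.296 = 50.988 s.
Net downstream speed = 4.392 m/s.
Drift = 4.392 × 50.988 = 223.945 m (downstream).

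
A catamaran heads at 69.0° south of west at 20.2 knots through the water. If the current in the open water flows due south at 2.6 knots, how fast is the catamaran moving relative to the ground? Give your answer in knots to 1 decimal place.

22.6 knots

Taking east as x and north as y: velocity relative to the water = (-7.239, -18.858) knots; the water relative to ground = (0.000, -2.600) knots.
Velocity relative to ground = (-7.239, -18.858) + (0.000, -2.600) = (-7.239, -21.458) knots.
Speed = |(-7.239, -21.458)| = 22.646 knots.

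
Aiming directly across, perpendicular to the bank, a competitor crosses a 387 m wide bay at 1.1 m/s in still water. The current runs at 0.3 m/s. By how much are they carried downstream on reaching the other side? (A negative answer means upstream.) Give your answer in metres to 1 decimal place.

105.5 m

Perpendicular speed = 1.100 m/s; crossing time = 387 / 1.100 = 351.818 s.
Net downstream speed = 0.300 m/s.
Drift = 0.300 × 351.818 = 105.545 m (downstream).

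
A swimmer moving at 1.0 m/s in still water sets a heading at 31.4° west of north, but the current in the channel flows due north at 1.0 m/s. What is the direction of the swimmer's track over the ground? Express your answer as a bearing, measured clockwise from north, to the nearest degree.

Taking east as x and north as y: velocity relative to the water = (-0.521, 0.854) m/s; the water relative to ground = (0.000, 1.000) m/s.
Velocity relative to ground = (-0.521, 0.854) + (0.000, 1.000) = (-0.521, 1.854) m/s.
Bearing = atan2(-0.52, 1.85) = 344.30° clockwise from north.

344°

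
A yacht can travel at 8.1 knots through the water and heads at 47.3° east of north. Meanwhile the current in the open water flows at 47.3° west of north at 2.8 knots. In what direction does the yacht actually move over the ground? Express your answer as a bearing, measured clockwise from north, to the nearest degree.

028°

Taking east as x and north as y: velocity relative to the water = (5.953, 5.493) knots; the water relative to ground = (-2.058, 1.899) knots.
Velocity relative to ground = (5.953, 5.493) + (-2.058, 1.899) = (3.895, 7.392) knots.
Bearing = atan2(3.90, 7.39) = 27.79° clockwise from north.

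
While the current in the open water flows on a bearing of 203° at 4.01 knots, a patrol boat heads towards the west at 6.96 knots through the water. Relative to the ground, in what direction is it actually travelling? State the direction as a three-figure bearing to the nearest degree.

Taking east as x and north as y: velocity relative to the water = (-6.960, 0.000) knots; the water relative to ground = (-1.567, -3.691) knots.
Velocity relative to ground = (-6.960, 0.000) + (-1.567, -3.691) = (-8.527, -3.691) knots.
Bearing = atan2(-8.53, -3.69) = 246.59° clockwise from north.

247°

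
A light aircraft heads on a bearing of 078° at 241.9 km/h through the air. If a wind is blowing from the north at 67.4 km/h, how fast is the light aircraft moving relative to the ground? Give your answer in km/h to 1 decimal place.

Taking east as x and north as y: velocity relative to the air = (236.614, 50.294) km/h; the air relative to ground = (0.000, -67.400) km/h.
Velocity relative to ground = (236.614, 50.294) + (0.000, -67.400) = (236.614, -17.106) km/h.
Speed = |(236.614, -17.106)| = 237.231 km/h.

237.2 km/h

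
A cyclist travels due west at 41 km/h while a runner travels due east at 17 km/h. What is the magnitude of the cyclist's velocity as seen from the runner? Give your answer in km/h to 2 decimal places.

58.00 km/h

Taking east as x and north as y: cyclist velocity = (-41.000, 0.000) km/h; runner velocity = (17.000, 0.000) km/h.
Velocity of cyclist relative to runner = (-41.000, 0.000) − (17.000, 0.000) = (-58.000, 0.000) km/h.
Magnitude = |(-58.000, 0.000)| = 58.000 km/h.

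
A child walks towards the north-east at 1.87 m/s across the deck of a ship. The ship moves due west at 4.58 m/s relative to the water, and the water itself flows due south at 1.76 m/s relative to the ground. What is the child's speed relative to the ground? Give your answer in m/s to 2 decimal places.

3.29 m/s

In east/north components (m/s): child relative to ship = (1.322, 1.322); ship relative to water = (-4.580, 0.000); water relative to ground = (0.000, -1.760).
Sum = (-3.258, -0.438) m/s.
Speed = |(-3.258, -0.438)| = 3.287 m/s.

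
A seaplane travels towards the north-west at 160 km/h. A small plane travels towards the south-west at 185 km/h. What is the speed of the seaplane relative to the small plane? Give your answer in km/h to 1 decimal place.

244.6 km/h

Taking east as x and north as y: seaplane velocity = (-113.137, 113.137) km/h; small plane velocity = (-130.815, -130.815) km/h.
Velocity of seaplane relative to small plane = (-113.137, 113.137) − (-130.815, -130.815) = (17.678, 243.952) km/h.
Magnitude = |(17.678, 243.952)| = 244.591 km/h.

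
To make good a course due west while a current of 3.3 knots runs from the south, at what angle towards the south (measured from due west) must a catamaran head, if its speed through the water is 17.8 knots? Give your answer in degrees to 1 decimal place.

10.7°

The current pushes perpendicular to the desired track; the heading must have a component into the current equal to 3.3 knots: 17.8 sin θ = 3.3.
sin θ = 0.1854, so θ = 10.684°.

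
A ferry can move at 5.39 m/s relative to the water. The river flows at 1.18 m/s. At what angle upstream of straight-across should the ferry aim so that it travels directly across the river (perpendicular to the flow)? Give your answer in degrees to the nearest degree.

To cancel the current, the upstream component of the ferry's velocity must equal the flow: 5.39 sin θ = 1.18.
sin θ = 1.18 / 5.39 = 0.2189.
θ = arcsin(0.2189) = 12.646°.

13°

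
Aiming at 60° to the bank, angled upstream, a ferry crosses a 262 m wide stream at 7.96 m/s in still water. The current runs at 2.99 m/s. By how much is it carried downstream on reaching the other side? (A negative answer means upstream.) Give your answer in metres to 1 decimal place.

-37.6 m

Perpendicular speed = 6.894 m/s; crossing time = 262 / 6.894 = 38.006 s.
Net downstream speed = -0.990 m/s.
Drift = -0.990 × 38.006 = -37.626 m (upstream).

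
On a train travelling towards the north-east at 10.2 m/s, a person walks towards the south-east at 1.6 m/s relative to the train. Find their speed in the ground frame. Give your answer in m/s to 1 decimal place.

Taking east as x and north as y: train velocity = (7.212, 7.212) m/s; person velocity relative to train = (1.131, -1.131) m/s.
Velocity relative to ground = (7.212, 7.212) + (1.131, -1.131) = (8.344, 6.081) m/s.
Speed = |(8.344, 6.081)| = 10.325 m/s.

10.3 m/s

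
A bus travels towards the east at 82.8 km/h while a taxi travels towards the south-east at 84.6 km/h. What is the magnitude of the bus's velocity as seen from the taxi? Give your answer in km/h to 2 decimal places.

64.08 km/h

Taking east as x and north as y: bus velocity = (82.800, 0.000) km/h; taxi velocity = (59.821, -59.821) km/h.
Velocity of bus relative to taxi = (82.800, 0.000) − (59.821, -59.821) = (22.979, 59.821) km/h.
Magnitude = |(22.979, 59.821)| = 64.083 km/h.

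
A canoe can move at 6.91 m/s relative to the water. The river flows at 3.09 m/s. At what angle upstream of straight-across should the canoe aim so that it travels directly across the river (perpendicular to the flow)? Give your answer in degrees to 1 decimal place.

To cancel the current, the upstream component of the canoe's velocity must equal the flow: 6.91 sin θ = 3.09.
sin θ = 3.09 / 6.91 = 0.4472.
θ = arcsin(0.4472) = 26.563°.

26.6°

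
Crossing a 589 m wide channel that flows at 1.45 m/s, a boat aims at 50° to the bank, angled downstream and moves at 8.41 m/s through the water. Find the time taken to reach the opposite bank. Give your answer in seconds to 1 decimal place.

The component of the boat's velocity perpendicular to the bank is 8.41 × sin 50° = 6.442 m/s.
The flow acts along the bank and has no component across it.
Time = 589 / 6.442 = 91.425 s.

91.4 s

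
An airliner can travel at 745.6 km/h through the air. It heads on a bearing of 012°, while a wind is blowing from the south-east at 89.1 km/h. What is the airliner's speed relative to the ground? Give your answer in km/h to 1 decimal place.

797.6 km/h

Taking east as x and north as y: velocity relative to the air = (155.019, 729.307) km/h; the air relative to ground = (-63.003, 63.003) km/h.
Velocity relative to ground = (155.019, 729.307) + (-63.003, 63.003) = (92.016, 792.310) km/h.
Speed = |(92.016, 792.310)| = 797.635 km/h.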